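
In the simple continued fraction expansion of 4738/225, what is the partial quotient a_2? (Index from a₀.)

3

4738 = 21·225 + 13   →  a_0 = 21
225 = 17·13 + 4   →  a_1 = 17
13 = 3·4 + 1   →  a_2 = 3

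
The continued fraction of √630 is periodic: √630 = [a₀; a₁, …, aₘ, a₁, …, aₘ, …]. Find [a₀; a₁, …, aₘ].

a₀ = ⌊√630⌋ = 25.
With m₀=0, d₀=1 and mₖ₊₁ = dₖaₖ − mₖ, dₖ₊₁ = (n − mₖ₊₁²)/dₖ, aₖ₊₁ = ⌊(a₀+mₖ₊₁)/dₖ₊₁⌋:
  k=1: m=25, d=5, a=10
  k=2: m=25, d=1, a=50
d=1 and a=2a₀=50 at k=2, so the next step gives (m, d) = (25, 5) again — its k=1 value — and the period has length 2.

[25; 10, 50]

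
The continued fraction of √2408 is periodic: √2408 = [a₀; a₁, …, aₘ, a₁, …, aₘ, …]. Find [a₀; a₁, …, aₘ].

[49; 14, 98]

a₀ = ⌊√2408⌋ = 49.
With m₀=0, d₀=1 and mₖ₊₁ = dₖaₖ − mₖ, dₖ₊₁ = (n − mₖ₊₁²)/dₖ, aₖ₊₁ = ⌊(a₀+mₖ₊₁)/dₖ₊₁⌋:
  k=1: m=49, d=7, a=14
  k=2: m=49, d=1, a=98
d=1 and a=2a₀=98 at k=2, so the next step gives (m, d) = (49, 7) again — its k=1 value — and the period has length 2.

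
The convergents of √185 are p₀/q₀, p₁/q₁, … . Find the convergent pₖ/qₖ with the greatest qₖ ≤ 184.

1877/138

√185 = [13; 1, 1, 1, 1, 26, …] (period length 5).
Convergents:
  p_0/q_0 = 13/1
  p_1/q_1 = 14/1
  p_2/q_2 = 27/2
  p_3/q_3 = 41/3
  p_4/q_4 = 68/5
  p_5/q_5 = 1809/133
  p_6/q_6 = 1877/138
  p_7/q_7 = 3686/271
q_6 = 138 ≤ 184 < 271 = q_7, so the answer is 1877/138.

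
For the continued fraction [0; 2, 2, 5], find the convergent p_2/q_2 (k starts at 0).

2/5

Using pₖ = aₖpₖ₋₁ + pₖ₋₂, qₖ = aₖqₖ₋₁ + qₖ₋₂ (with p₋₁=1, p₋₂=0, q₋₁=0, q₋₂=1):
  k=0: a=0, p=0, q=1
  k=1: a=2, p=1, q=2
  k=2: a=2, p=2, q=5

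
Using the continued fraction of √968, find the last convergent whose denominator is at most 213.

2209/71

√968 = [31; 8, 1, 6, 1, 8, 62, …] (period length 6).
Convergents:
  p_0/q_0 = 31/1
  p_1/q_1 = 249/8
  p_2/q_2 = 280/9
  p_3/q_3 = 1929/62
  p_4/q_4 = 2209/71
  p_5/q_5 = 19601/630
q_4 = 71 ≤ 213 < 630 = q_5, so the answer is 2209/71.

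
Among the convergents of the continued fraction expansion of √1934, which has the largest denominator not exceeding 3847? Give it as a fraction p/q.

168301/3827

√1934 = [43; 1, 42, 1, 86, …] (period length 4).
Convergents:
  p_0/q_0 = 43/1
  p_1/q_1 = 44/1
  p_2/q_2 = 1891/43
  p_3/q_3 = 1935/44
  p_4/q_4 = 168301/3827
  p_5/q_5 = 170236/3871
q_4 = 3827 ≤ 3847 < 3871 = q_5, so the answer is 168301/3827.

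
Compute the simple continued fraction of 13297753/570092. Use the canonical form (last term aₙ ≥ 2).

13297753 = 23×570092 + 185637
570092 = 3×185637 + 13181
185637 = 14×13181 + 1103
13181 = 11×1103 + 1048
1103 = 1×1048 + 55
1048 = 19×55 + 3
55 = 18×3 + 1
3 = 3×1 + 0  (stop)
So 13297753/570092 = [23; 3, 14, 11, 1, 19, 18, 3].

[23; 3, 14, 11, 1, 19, 18, 3]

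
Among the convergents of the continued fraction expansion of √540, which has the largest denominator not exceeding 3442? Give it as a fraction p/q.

28327/1219

√540 = [23; 4, 4, 1, 10, 1, 4, 4, 46, …] (period length 8).
Convergents:
  p_0/q_0 = 23/1
  p_1/q_1 = 93/4
  p_2/q_2 = 395/17
  p_3/q_3 = 488/21
  p_4/q_4 = 5275/227
  p_5/q_5 = 5763/248
  p_6/q_6 = 28327/1219
  p_7/q_7 = 119071/5124
q_6 = 1219 ≤ 3442 < 5124 = q_7, so the answer is 28327/1219.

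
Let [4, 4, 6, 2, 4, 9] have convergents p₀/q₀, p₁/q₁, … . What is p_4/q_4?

1022/241

Using pₖ = aₖpₖ₋₁ + pₖ₋₂, qₖ = aₖqₖ₋₁ + qₖ₋₂ (with p₋₁=1, p₋₂=0, q₋₁=0, q₋₂=1):
  k=0: a=4, p=4, q=1
  k=1: a=4, p=17, q=4
  k=2: a=6, p=106, q=25
  k=3: a=2, p=229, q=54
  k=4: a=4, p=1022, q=241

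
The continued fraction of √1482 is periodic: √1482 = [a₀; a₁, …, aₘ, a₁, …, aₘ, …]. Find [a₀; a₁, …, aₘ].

a₀ = ⌊√1482⌋ = 38.
With m₀=0, d₀=1 and mₖ₊₁ = dₖaₖ − mₖ, dₖ₊₁ = (n − mₖ₊₁²)/dₖ, aₖ₊₁ = ⌊(a₀+mₖ₊₁)/dₖ₊₁⌋:
  k=1: m=38, d=38, a=2
  k=2: m=38, d=1, a=76
d=1 and a=2a₀=76 at k=2, so the next step gives (m, d) = (38, 38) again — its k=1 value — and the period has length 2.

[38; 2, 76]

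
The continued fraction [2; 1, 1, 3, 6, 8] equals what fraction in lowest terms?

Fold from the inside: start with 8/1.
  6 + 1/8 = 49/8
  3 + 8/49 = 155/49
  1 + 49/155 = 204/155
  1 + 155/204 = 359/204
  2 + 204/359 = 922/359

922/359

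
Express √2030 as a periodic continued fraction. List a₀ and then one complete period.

a₀ = ⌊√2030⌋ = 45.
With m₀=0, d₀=1 and mₖ₊₁ = dₖaₖ − mₖ, dₖ₊₁ = (n − mₖ₊₁²)/dₖ, aₖ₊₁ = ⌊(a₀+mₖ₊₁)/dₖ₊₁⌋:
  k=1: m=45, d=5, a=18
  k=2: m=45, d=1, a=90
d=1 and a=2a₀=90 at k=2, so the next step gives (m, d) = (45, 5) again — its k=1 value — and the period has length 2.

[45; 18, 90]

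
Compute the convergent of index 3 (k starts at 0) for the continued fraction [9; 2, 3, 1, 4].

Using pₖ = aₖpₖ₋₁ + pₖ₋₂, qₖ = aₖqₖ₋₁ + qₖ₋₂ (with p₋₁=1, p₋₂=0, q₋₁=0, q₋₂=1):
  k=0: a=9, p=9, q=1
  k=1: a=2, p=19, q=2
  k=2: a=3, p=66, q=7
  k=3: a=1, p=85, q=9

85/9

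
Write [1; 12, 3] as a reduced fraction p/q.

Using pₖ = aₖpₖ₋₁ + pₖ₋₂ and qₖ = aₖqₖ₋₁ + qₖ₋₂:
  k=0: a=1, p=1, q=1
  k=1: a=12, p=13, q=12
  k=2: a=3, p=40, q=37

40/37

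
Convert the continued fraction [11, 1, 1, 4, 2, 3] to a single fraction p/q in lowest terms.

797/69

Fold from the inside: start with 3/1.
  2 + 1/3 = 7/3
  4 + 3/7 = 31/7
  1 + 7/31 = 38/31
  1 + 31/38 = 69/38
  11 + 38/69 = 797/69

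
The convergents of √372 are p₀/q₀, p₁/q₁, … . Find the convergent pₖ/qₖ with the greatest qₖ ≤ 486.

√372 = [19; 3, 2, 12, 2, 3, 38, …] (period length 6).
Convergents:
  p_0/q_0 = 19/1
  p_1/q_1 = 58/3
  p_2/q_2 = 135/7
  p_3/q_3 = 1678/87
  p_4/q_4 = 3491/181
  p_5/q_5 = 12151/630
q_4 = 181 ≤ 486 < 630 = q_5, so the answer is 3491/181.

3491/181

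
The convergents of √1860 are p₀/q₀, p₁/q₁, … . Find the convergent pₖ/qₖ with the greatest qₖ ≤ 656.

√1860 = [43; 7, 1, 4, 1, 7, 86, …] (period length 6).
Convergents:
  p_0/q_0 = 43/1
  p_1/q_1 = 302/7
  p_2/q_2 = 345/8
  p_3/q_3 = 1682/39
  p_4/q_4 = 2027/47
  p_5/q_5 = 15871/368
  p_6/q_6 = 1366933/31695
q_5 = 368 ≤ 656 < 31695 = q_6, so the answer is 15871/368.

15871/368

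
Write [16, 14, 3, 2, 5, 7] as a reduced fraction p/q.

62689/3901

Fold from the inside: start with 7/1.
  5 + 1/7 = 36/7
  2 + 7/36 = 79/36
  3 + 36/79 = 273/79
  14 + 79/273 = 3901/273
  16 + 273/3901 = 62689/3901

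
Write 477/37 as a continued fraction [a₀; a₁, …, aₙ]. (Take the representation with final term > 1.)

477 = 12×37 + 33
37 = 1×33 + 4
33 = 8×4 + 1
4 = 4×1 + 0  (stop)
So 477/37 = [12; 1, 8, 4].

[12; 1, 8, 4]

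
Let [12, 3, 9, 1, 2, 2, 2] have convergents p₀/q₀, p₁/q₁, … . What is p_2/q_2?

345/28

Using pₖ = aₖpₖ₋₁ + pₖ₋₂, qₖ = aₖqₖ₋₁ + qₖ₋₂ (with p₋₁=1, p₋₂=0, q₋₁=0, q₋₂=1):
  k=0: a=12, p=12, q=1
  k=1: a=3, p=37, q=3
  k=2: a=9, p=345, q=28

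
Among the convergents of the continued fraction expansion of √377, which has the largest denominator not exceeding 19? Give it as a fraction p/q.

233/12

√377 = [19; 2, 2, 2, 38, …] (period length 4).
Convergents:
  p_0/q_0 = 19/1
  p_1/q_1 = 39/2
  p_2/q_2 = 97/5
  p_3/q_3 = 233/12
  p_4/q_4 = 8951/461
q_3 = 12 ≤ 19 < 461 = q_4, so the answer is 233/12.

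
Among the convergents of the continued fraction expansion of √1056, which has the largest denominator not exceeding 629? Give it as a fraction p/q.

8449/260

√1056 = [32; 2, 64, …] (period length 2).
Convergents:
  p_0/q_0 = 32/1
  p_1/q_1 = 65/2
  p_2/q_2 = 4192/129
  p_3/q_3 = 8449/260
  p_4/q_4 = 544928/16769
q_3 = 260 ≤ 629 < 16769 = q_4, so the answer is 8449/260.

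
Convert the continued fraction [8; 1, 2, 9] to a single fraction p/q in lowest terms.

243/28

Using pₖ = aₖpₖ₋₁ + pₖ₋₂ and qₖ = aₖqₖ₋₁ + qₖ₋₂:
  k=0: a=8, p=8, q=1
  k=1: a=1, p=9, q=1
  k=2: a=2, p=26, q=3
  k=3: a=9, p=243, q=28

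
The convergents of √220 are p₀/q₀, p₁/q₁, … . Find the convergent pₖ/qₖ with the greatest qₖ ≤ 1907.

15841/1068

√220 = [14; 1, 4, 1, 28, …] (period length 4).
Convergents:
  p_0/q_0 = 14/1
  p_1/q_1 = 15/1
  p_2/q_2 = 74/5
  p_3/q_3 = 89/6
  p_4/q_4 = 2566/173
  p_5/q_5 = 2655/179
  p_6/q_6 = 13186/889
  p_7/q_7 = 15841/1068
  p_8/q_8 = 456734/30793
q_7 = 1068 ≤ 1907 < 30793 = q_8, so the answer is 15841/1068.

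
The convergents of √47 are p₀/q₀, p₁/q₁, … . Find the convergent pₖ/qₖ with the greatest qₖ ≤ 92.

617/90

√47 = [6; 1, 5, 1, 12, …] (period length 4).
Convergents:
  p_0/q_0 = 6/1
  p_1/q_1 = 7/1
  p_2/q_2 = 41/6
  p_3/q_3 = 48/7
  p_4/q_4 = 617/90
  p_5/q_5 = 665/97
q_4 = 90 ≤ 92 < 97 = q_5, so the answer is 617/90.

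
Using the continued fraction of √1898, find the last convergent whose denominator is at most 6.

87/2

√1898 = [43; 1, 1, 3, 3, 1, 1, 86, …] (period length 7).
Convergents:
  p_0/q_0 = 43/1
  p_1/q_1 = 44/1
  p_2/q_2 = 87/2
  p_3/q_3 = 305/7
q_2 = 2 ≤ 6 < 7 = q_3, so the answer is 87/2.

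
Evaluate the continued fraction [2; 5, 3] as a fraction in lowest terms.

35/16

Fold from the inside: start with 3/1.
  5 + 1/3 = 16/3
  2 + 3/16 = 35/16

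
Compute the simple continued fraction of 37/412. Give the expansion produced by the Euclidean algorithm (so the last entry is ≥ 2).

[0; 11, 7, 2, 2]

37 = 0·412 + 37
412 = 11·37 + 5
37 = 7·5 + 2
5 = 2·2 + 1
2 = 2·1 + 0  (stop)
So 37/412 = [0; 11, 7, 2, 2].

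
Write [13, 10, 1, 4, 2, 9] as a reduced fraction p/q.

Using pₖ = aₖpₖ₋₁ + pₖ₋₂ and qₖ = aₖqₖ₋₁ + qₖ₋₂:
  k=0: a=13, p=13, q=1
  k=1: a=10, p=131, q=10
  k=2: a=1, p=144, q=11
  k=3: a=4, p=707, q=54
  k=4: a=2, p=1558, q=119
  k=5: a=9, p=14729, q=1125

14729/1125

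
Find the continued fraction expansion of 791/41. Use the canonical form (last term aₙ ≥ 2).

[19; 3, 2, 2, 2]

791 = 19·41 + 12
41 = 3·12 + 5
12 = 2·5 + 2
5 = 2·2 + 1
2 = 2·1 + 0  (stop)
So 791/41 = [19; 3, 2, 2, 2].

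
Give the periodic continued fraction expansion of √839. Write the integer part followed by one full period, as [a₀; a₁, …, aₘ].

[28; 1, 27, 1, 56]

a₀ = ⌊√839⌋ = 28.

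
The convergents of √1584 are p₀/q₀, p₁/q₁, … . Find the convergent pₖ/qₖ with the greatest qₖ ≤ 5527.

79201/1990

√1584 = [39; 1, 3, 1, 78, …] (period length 4).
Convergents:
  p_0/q_0 = 39/1
  p_1/q_1 = 40/1
  p_2/q_2 = 159/4
  p_3/q_3 = 199/5
  p_4/q_4 = 15681/394
  p_5/q_5 = 15880/399
  p_6/q_6 = 63321/1591
  p_7/q_7 = 79201/1990
  p_8/q_8 = 6240999/156811
q_7 = 1990 ≤ 5527 < 156811 = q_8, so the answer is 79201/1990.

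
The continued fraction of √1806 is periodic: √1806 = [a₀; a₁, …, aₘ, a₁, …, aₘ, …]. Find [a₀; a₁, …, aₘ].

a₀ = ⌊√1806⌋ = 42.
With m₀=0, d₀=1 and mₖ₊₁ = dₖaₖ − mₖ, dₖ₊₁ = (n − mₖ₊₁²)/dₖ, aₖ₊₁ = ⌊(a₀+mₖ₊₁)/dₖ₊₁⌋:
  k=1: m=42, d=42, a=2
  k=2: m=42, d=1, a=84
d=1 and a=2a₀=84 at k=2, so the next step gives (m, d) = (42, 42) again — its k=1 value — and the period has length 2.

[42; 2, 84]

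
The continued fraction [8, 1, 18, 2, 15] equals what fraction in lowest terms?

5405/604

Using pₖ = aₖpₖ₋₁ + pₖ₋₂ and qₖ = aₖqₖ₋₁ + qₖ₋₂:
  k=0: a=8, p=8, q=1
  k=1: a=1, p=9, q=1
  k=2: a=18, p=170, q=19
  k=3: a=2, p=349, q=39
  k=4: a=15, p=5405, q=604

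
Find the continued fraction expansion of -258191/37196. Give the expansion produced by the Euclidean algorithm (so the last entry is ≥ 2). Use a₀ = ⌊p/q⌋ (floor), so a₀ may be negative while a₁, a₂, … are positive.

-258191 = -7·37196 + 2181
37196 = 17·2181 + 119
2181 = 18·119 + 39
119 = 3·39 + 2
39 = 19·2 + 1
2 = 2·1 + 0  (stop)
So -258191/37196 = [-7; 17, 18, 3, 19, 2].

[-7; 17, 18, 3, 19, 2]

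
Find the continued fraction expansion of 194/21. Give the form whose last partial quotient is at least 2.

[9; 4, 5]

194 = 9×21 + 5
21 = 4×5 + 1
5 = 5×1 + 0  (stop)
So 194/21 = [9; 4, 5].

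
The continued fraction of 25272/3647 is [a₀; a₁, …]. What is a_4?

25272 = 6·3647 + 3390   →  a_0 = 6
3647 = 1·3390 + 257   →  a_1 = 1
3390 = 13·257 + 49   →  a_2 = 13
257 = 5·49 + 12   →  a_3 = 5
49 = 4·12 + 1   →  a_4 = 4

4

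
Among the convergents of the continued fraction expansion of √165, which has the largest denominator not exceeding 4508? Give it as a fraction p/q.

27887/2171

√165 = [12; 1, 5, 2, 5, 1, 24, …] (period length 6).
Convergents:
  p_0/q_0 = 12/1
  p_1/q_1 = 13/1
  p_2/q_2 = 77/6
  p_3/q_3 = 167/13
  p_4/q_4 = 912/71
  p_5/q_5 = 1079/84
  p_6/q_6 = 26808/2087
  p_7/q_7 = 27887/2171
  p_8/q_8 = 166243/12942
q_7 = 2171 ≤ 4508 < 12942 = q_8, so the answer is 27887/2171.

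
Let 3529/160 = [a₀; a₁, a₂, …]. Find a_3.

3

3529 = 22·160 + 9   →  a_0 = 22
160 = 17·9 + 7   →  a_1 = 17
9 = 1·7 + 2   →  a_2 = 1
7 = 3·2 + 1   →  a_3 = 3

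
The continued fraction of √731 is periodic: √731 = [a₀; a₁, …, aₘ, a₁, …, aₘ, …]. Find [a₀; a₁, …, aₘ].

a₀ = ⌊√731⌋ = 27.
With m₀=0, d₀=1 and mₖ₊₁ = dₖaₖ − mₖ, dₖ₊₁ = (n − mₖ₊₁²)/dₖ, aₖ₊₁ = ⌊(a₀+mₖ₊₁)/dₖ₊₁⌋:
  k=1: m=27, d=2, a=27
  k=2: m=27, d=1, a=54
d=1 and a=2a₀=54 at k=2, so the next step gives (m, d) = (27, 2) again — its k=1 value — and the period has length 2.

[27; 27, 54]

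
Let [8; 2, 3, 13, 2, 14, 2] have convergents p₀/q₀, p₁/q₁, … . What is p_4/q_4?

Using pₖ = aₖpₖ₋₁ + pₖ₋₂, qₖ = aₖqₖ₋₁ + qₖ₋₂ (with p₋₁=1, p₋₂=0, q₋₁=0, q₋₂=1):
  k=0: a=8, p=8, q=1
  k=1: a=2, p=17, q=2
  k=2: a=3, p=59, q=7
  k=3: a=13, p=784, q=93
  k=4: a=2, p=1627, q=193

1627/193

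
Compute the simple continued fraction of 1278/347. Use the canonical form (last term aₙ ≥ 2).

[3; 1, 2, 6, 2, 8]

1278 = 3×347 + 237
347 = 1×237 + 110
237 = 2×110 + 17
110 = 6×17 + 8
17 = 2×8 + 1
8 = 8×1 + 0  (stop)
So 1278/347 = [3; 1, 2, 6, 2, 8].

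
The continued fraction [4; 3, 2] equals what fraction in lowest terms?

Using pₖ = aₖpₖ₋₁ + pₖ₋₂ and qₖ = aₖqₖ₋₁ + qₖ₋₂:
  k=0: a=4, p=4, q=1
  k=1: a=3, p=13, q=3
  k=2: a=2, p=30, q=7

30/7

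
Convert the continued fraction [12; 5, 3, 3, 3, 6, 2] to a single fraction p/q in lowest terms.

Using pₖ = aₖpₖ₋₁ + pₖ₋₂ and qₖ = aₖqₖ₋₁ + qₖ₋₂:
  k=0: a=12, p=12, q=1
  k=1: a=5, p=61, q=5
  k=2: a=3, p=195, q=16
  k=3: a=3, p=646, q=53
  k=4: a=3, p=2133, q=175
  k=5: a=6, p=13444, q=1103
  k=6: a=2, p=29021, q=2381

29021/2381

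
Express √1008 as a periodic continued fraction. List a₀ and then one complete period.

[31; 1, 2, 1, 62]

a₀ = ⌊√1008⌋ = 31.
With m₀=0, d₀=1 and mₖ₊₁ = dₖaₖ − mₖ, dₖ₊₁ = (n − mₖ₊₁²)/dₖ, aₖ₊₁ = ⌊(a₀+mₖ₊₁)/dₖ₊₁⌋:
  k=1: m=31, d=47, a=1
  k=2: m=16, d=16, a=2
  k=3: m=16, d=47, a=1
  k=4: m=31, d=1, a=62
d=1 and a=2a₀=62 at k=4, so the next step gives (m, d) = (31, 47) again — its k=1 value — and the period has length 4.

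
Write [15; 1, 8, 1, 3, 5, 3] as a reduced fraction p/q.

10397/654

Fold from the inside: start with 3/1.
  5 + 1/3 = 16/3
  3 + 3/16 = 51/16
  1 + 16/51 = 67/51
  8 + 51/67 = 587/67
  1 + 67/587 = 654/587
  15 + 587/654 = 10397/654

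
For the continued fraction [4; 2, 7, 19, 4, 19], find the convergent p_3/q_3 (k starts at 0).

Using pₖ = aₖpₖ₋₁ + pₖ₋₂, qₖ = aₖqₖ₋₁ + qₖ₋₂ (with p₋₁=1, p₋₂=0, q₋₁=0, q₋₂=1):
  k=0: a=4, p=4, q=1
  k=1: a=2, p=9, q=2
  k=2: a=7, p=67, q=15
  k=3: a=19, p=1282, q=287

1282/287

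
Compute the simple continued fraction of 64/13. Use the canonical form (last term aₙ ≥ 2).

64 = 4*13 + 12
13 = 1*12 + 1
12 = 12*1 + 0  (stop)
So 64/13 = [4; 1, 12].

[4; 1, 12]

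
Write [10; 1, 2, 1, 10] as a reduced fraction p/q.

Fold from the inside: start with 10/1.
  1 + 1/10 = 11/10
  2 + 10/11 = 32/11
  1 + 11/32 = 43/32
  10 + 32/43 = 462/43

462/43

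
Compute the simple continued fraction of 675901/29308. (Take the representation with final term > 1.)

675901 = 23·29308 + 1817
29308 = 16·1817 + 236
1817 = 7·236 + 165
236 = 1·165 + 71
165 = 2·71 + 23
71 = 3·23 + 2
23 = 11·2 + 1
2 = 2·1 + 0  (stop)
So 675901/29308 = [23; 16, 7, 1, 2, 3, 11, 2].

[23; 16, 7, 1, 2, 3, 11, 2]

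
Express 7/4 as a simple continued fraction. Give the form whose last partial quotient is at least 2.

7 = 1*4 + 3
4 = 1*3 + 1
3 = 3*1 + 0  (stop)
So 7/4 = [1; 1, 3].

[1; 1, 3]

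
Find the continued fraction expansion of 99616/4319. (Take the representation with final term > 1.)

99616 = 23·4319 + 279
4319 = 15·279 + 134
279 = 2·134 + 11
134 = 12·11 + 2
11 = 5·2 + 1
2 = 2·1 + 0  (stop)
So 99616/4319 = [23; 15, 2, 12, 5, 2].

[23; 15, 2, 12, 5, 2]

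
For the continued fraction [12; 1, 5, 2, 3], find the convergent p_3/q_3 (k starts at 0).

167/13

Using pₖ = aₖpₖ₋₁ + pₖ₋₂, qₖ = aₖqₖ₋₁ + qₖ₋₂ (with p₋₁=1, p₋₂=0, q₋₁=0, q₋₂=1):
  k=0: a=12, p=12, q=1
  k=1: a=1, p=13, q=1
  k=2: a=5, p=77, q=6
  k=3: a=2, p=167, q=13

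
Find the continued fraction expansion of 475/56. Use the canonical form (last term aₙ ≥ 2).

475 = 8·56 + 27
56 = 2·27 + 2
27 = 13·2 + 1
2 = 2·1 + 0  (stop)
So 475/56 = [8; 2, 13, 2].

[8; 2, 13, 2]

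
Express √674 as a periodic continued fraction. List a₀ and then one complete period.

[25; 1, 24, 1, 50]

a₀ = ⌊√674⌋ = 25.
With m₀=0, d₀=1 and mₖ₊₁ = dₖaₖ − mₖ, dₖ₊₁ = (n − mₖ₊₁²)/dₖ, aₖ₊₁ = ⌊(a₀+mₖ₊₁)/dₖ₊₁⌋:
  k=1: m=25, d=49, a=1
  k=2: m=24, d=2, a=24
  k=3: m=24, d=49, a=1
  k=4: m=25, d=1, a=50
d=1 and a=2a₀=50 at k=4, so the next step gives (m, d) = (25, 49) again — its k=1 value — and the period has length 4.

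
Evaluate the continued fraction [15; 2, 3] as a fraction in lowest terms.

108/7

Fold from the inside: start with 3/1.
  2 + 1/3 = 7/3
  15 + 3/7 = 108/7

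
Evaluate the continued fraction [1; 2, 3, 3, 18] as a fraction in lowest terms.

604/421

Fold from the inside: start with 18/1.
  3 + 1/18 = 55/18
  3 + 18/55 = 183/55
  2 + 55/183 = 421/183
  1 + 183/421 = 604/421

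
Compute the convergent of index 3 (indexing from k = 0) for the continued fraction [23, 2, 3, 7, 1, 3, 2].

1195/51

Using pₖ = aₖpₖ₋₁ + pₖ₋₂, qₖ = aₖqₖ₋₁ + qₖ₋₂ (with p₋₁=1, p₋₂=0, q₋₁=0, q₋₂=1):
  k=0: a=23, p=23, q=1
  k=1: a=2, p=47, q=2
  k=2: a=3, p=164, q=7
  k=3: a=7, p=1195, q=51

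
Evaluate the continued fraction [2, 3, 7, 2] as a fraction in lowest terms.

Using pₖ = aₖpₖ₋₁ + pₖ₋₂ and qₖ = aₖqₖ₋₁ + qₖ₋₂:
  k=0: a=2, p=2, q=1
  k=1: a=3, p=7, q=3
  k=2: a=7, p=51, q=22
  k=3: a=2, p=109, q=47

109/47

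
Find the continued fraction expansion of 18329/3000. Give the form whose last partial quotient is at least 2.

18329 = 6×3000 + 329
3000 = 9×329 + 39
329 = 8×39 + 17
39 = 2×17 + 5
17 = 3×5 + 2
5 = 2×2 + 1
2 = 2×1 + 0  (stop)
So 18329/3000 = [6; 9, 8, 2, 3, 2, 2].

[6; 9, 8, 2, 3, 2, 2]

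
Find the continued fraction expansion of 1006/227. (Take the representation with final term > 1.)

1006 = 4*227 + 98
227 = 2*98 + 31
98 = 3*31 + 5
31 = 6*5 + 1
5 = 5*1 + 0  (stop)
So 1006/227 = [4; 2, 3, 6, 5].

[4; 2, 3, 6, 5]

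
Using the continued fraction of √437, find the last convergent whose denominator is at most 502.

4599/220

√437 = [20; 1, 9, 2, 9, 1, 40, …] (period length 6).
Convergents:
  p_0/q_0 = 20/1
  p_1/q_1 = 21/1
  p_2/q_2 = 209/10
  p_3/q_3 = 439/21
  p_4/q_4 = 4160/199
  p_5/q_5 = 4599/220
  p_6/q_6 = 188120/8999
q_5 = 220 ≤ 502 < 8999 = q_6, so the answer is 4599/220.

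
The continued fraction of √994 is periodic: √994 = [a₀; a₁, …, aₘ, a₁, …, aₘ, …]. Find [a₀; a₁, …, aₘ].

a₀ = ⌊√994⌋ = 31.
With m₀=0, d₀=1 and mₖ₊₁ = dₖaₖ − mₖ, dₖ₊₁ = (n − mₖ₊₁²)/dₖ, aₖ₊₁ = ⌊(a₀+mₖ₊₁)/dₖ₊₁⌋:
  k=1: m=31, d=33, a=1
  k=2: m=2, d=30, a=1
  k=3: m=28, d=7, a=8
  k=4: m=28, d=30, a=1
  k=5: m=2, d=33, a=1
  k=6: m=31, d=1, a=62
d=1 and a=2a₀=62 at k=6, so the next step gives (m, d) = (31, 33) again — its k=1 value — and the period has length 6.

[31; 1, 1, 8, 1, 1, 62]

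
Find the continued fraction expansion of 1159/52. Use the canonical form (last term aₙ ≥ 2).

1159 = 22×52 + 15
52 = 3×15 + 7
15 = 2×7 + 1
7 = 7×1 + 0  (stop)
So 1159/52 = [22; 3, 2, 7].

[22; 3, 2, 7]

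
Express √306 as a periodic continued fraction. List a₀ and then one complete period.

a₀ = ⌊√306⌋ = 17.

[17; 2, 34]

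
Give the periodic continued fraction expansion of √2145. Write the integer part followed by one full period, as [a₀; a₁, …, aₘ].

[46; 3, 5, 2, 5, 3, 92]

a₀ = ⌊√2145⌋ = 46.
With m₀=0, d₀=1 and mₖ₊₁ = dₖaₖ − mₖ, dₖ₊₁ = (n − mₖ₊₁²)/dₖ, aₖ₊₁ = ⌊(a₀+mₖ₊₁)/dₖ₊₁⌋:
  k=1: m=46, d=29, a=3
  k=2: m=41, d=16, a=5
  k=3: m=39, d=39, a=2
  k=4: m=39, d=16, a=5
  k=5: m=41, d=29, a=3
  k=6: m=46, d=1, a=92
d=1 and a=2a₀=92 at k=6, so the next step gives (m, d) = (46, 29) again — its k=1 value — and the period has length 6.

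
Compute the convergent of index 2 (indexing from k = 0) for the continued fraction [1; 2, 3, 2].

10/7

Using pₖ = aₖpₖ₋₁ + pₖ₋₂, qₖ = aₖqₖ₋₁ + qₖ₋₂ (with p₋₁=1, p₋₂=0, q₋₁=0, q₋₂=1):
  k=0: a=1, p=1, q=1
  k=1: a=2, p=3, q=2
  k=2: a=3, p=10, q=7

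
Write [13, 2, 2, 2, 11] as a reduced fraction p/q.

1838/137

Fold from the inside: start with 11/1.
  2 + 1/11 = 23/11
  2 + 11/23 = 57/23
  2 + 23/57 = 137/57
  13 + 57/137 = 1838/137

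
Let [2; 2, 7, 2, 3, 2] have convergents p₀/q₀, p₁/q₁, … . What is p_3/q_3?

Using pₖ = aₖpₖ₋₁ + pₖ₋₂, qₖ = aₖqₖ₋₁ + qₖ₋₂ (with p₋₁=1, p₋₂=0, q₋₁=0, q₋₂=1):
  k=0: a=2, p=2, q=1
  k=1: a=2, p=5, q=2
  k=2: a=7, p=37, q=15
  k=3: a=2, p=79, q=32

79/32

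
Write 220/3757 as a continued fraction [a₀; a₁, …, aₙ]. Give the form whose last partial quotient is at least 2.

220 = 0·3757 + 220
3757 = 17·220 + 17
220 = 12·17 + 16
17 = 1·16 + 1
16 = 16·1 + 0  (stop)
So 220/3757 = [0; 17, 12, 1, 16].

[0; 17, 12, 1, 16]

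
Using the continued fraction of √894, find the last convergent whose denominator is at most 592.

17611/589

√894 = [29; 1, 8, 1, 58, …] (period length 4).
Convergents:
  p_0/q_0 = 29/1
  p_1/q_1 = 30/1
  p_2/q_2 = 269/9
  p_3/q_3 = 299/10
  p_4/q_4 = 17611/589
  p_5/q_5 = 17910/599
q_4 = 589 ≤ 592 < 599 = q_5, so the answer is 17611/589.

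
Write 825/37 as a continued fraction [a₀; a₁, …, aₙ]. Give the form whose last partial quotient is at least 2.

[22; 3, 2, 1, 3]

825 = 22*37 + 11
37 = 3*11 + 4
11 = 2*4 + 3
4 = 1*3 + 1
3 = 3*1 + 0  (stop)
So 825/37 = [22; 3, 2, 1, 3].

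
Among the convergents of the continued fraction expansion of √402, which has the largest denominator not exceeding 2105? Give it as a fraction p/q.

√402 = [20; 20, 40, …] (period length 2).
Convergents:
  p_0/q_0 = 20/1
  p_1/q_1 = 401/20
  p_2/q_2 = 16060/801
  p_3/q_3 = 321601/16040
q_2 = 801 ≤ 2105 < 16040 = q_3, so the answer is 16060/801.

16060/801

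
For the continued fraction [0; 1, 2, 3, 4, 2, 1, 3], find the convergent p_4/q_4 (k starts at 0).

30/43

Using pₖ = aₖpₖ₋₁ + pₖ₋₂, qₖ = aₖqₖ₋₁ + qₖ₋₂ (with p₋₁=1, p₋₂=0, q₋₁=0, q₋₂=1):
  k=0: a=0, p=0, q=1
  k=1: a=1, p=1, q=1
  k=2: a=2, p=2, q=3
  k=3: a=3, p=7, q=10
  k=4: a=4, p=30, q=43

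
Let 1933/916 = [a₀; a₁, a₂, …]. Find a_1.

9

1933 = 2·916 + 101   →  a_0 = 2
916 = 9·101 + 7   →  a_1 = 9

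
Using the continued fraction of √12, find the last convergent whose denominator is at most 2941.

√12 = [3; 2, 6, …] (period length 2).
Convergents:
  p_0/q_0 = 3/1
  p_1/q_1 = 7/2
  p_2/q_2 = 45/13
  p_3/q_3 = 97/28
  p_4/q_4 = 627/181
  p_5/q_5 = 1351/390
  p_6/q_6 = 8733/2521
  p_7/q_7 = 18817/5432
q_6 = 2521 ≤ 2941 < 5432 = q_7, so the answer is 8733/2521.

8733/2521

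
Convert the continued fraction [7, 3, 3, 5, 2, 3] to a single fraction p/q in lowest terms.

2928/401

Using pₖ = aₖpₖ₋₁ + pₖ₋₂ and qₖ = aₖqₖ₋₁ + qₖ₋₂:
  k=0: a=7, p=7, q=1
  k=1: a=3, p=22, q=3
  k=2: a=3, p=73, q=10
  k=3: a=5, p=387, q=53
  k=4: a=2, p=847, q=116
  k=5: a=3, p=2928, q=401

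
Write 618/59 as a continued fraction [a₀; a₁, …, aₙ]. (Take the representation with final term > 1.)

[10; 2, 9, 3]

618 = 10·59 + 28
59 = 2·28 + 3
28 = 9·3 + 1
3 = 3·1 + 0  (stop)
So 618/59 = [10; 2, 9, 3].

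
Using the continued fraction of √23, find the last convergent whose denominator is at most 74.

235/49

√23 = [4; 1, 3, 1, 8, …] (period length 4).
Convergents:
  p_0/q_0 = 4/1
  p_1/q_1 = 5/1
  p_2/q_2 = 19/4
  p_3/q_3 = 24/5
  p_4/q_4 = 211/44
  p_5/q_5 = 235/49
  p_6/q_6 = 916/191
q_5 = 49 ≤ 74 < 191 = q_6, so the answer is 235/49.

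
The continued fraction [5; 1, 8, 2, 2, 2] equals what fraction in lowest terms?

Using pₖ = aₖpₖ₋₁ + pₖ₋₂ and qₖ = aₖqₖ₋₁ + qₖ₋₂:
  k=0: a=5, p=5, q=1
  k=1: a=1, p=6, q=1
  k=2: a=8, p=53, q=9
  k=3: a=2, p=112, q=19
  k=4: a=2, p=277, q=47
  k=5: a=2, p=666, q=113

666/113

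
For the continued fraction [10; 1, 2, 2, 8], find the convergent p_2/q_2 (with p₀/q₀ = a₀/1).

Using pₖ = aₖpₖ₋₁ + pₖ₋₂, qₖ = aₖqₖ₋₁ + qₖ₋₂ (with p₋₁=1, p₋₂=0, q₋₁=0, q₋₂=1):
  k=0: a=10, p=10, q=1
  k=1: a=1, p=11, q=1
  k=2: a=2, p=32, q=3

32/3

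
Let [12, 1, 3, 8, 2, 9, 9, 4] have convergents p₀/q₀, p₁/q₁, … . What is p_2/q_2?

Using pₖ = aₖpₖ₋₁ + pₖ₋₂, qₖ = aₖqₖ₋₁ + qₖ₋₂ (with p₋₁=1, p₋₂=0, q₋₁=0, q₋₂=1):
  k=0: a=12, p=12, q=1
  k=1: a=1, p=13, q=1
  k=2: a=3, p=51, q=4

51/4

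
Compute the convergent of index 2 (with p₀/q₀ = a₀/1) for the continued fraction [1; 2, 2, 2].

Using pₖ = aₖpₖ₋₁ + pₖ₋₂, qₖ = aₖqₖ₋₁ + qₖ₋₂ (with p₋₁=1, p₋₂=0, q₋₁=0, q₋₂=1):
  k=0: a=1, p=1, q=1
  k=1: a=2, p=3, q=2
  k=2: a=2, p=7, q=5

7/5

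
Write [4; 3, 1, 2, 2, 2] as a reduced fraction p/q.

269/63

Using pₖ = aₖpₖ₋₁ + pₖ₋₂ and qₖ = aₖqₖ₋₁ + qₖ₋₂:
  k=0: a=4, p=4, q=1
  k=1: a=3, p=13, q=3
  k=2: a=1, p=17, q=4
  k=3: a=2, p=47, q=11
  k=4: a=2, p=111, q=26
  k=5: a=2, p=269, q=63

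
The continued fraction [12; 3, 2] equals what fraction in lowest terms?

Using pₖ = aₖpₖ₋₁ + pₖ₋₂ and qₖ = aₖqₖ₋₁ + qₖ₋₂:
  k=0: a=12, p=12, q=1
  k=1: a=3, p=37, q=3
  k=2: a=2, p=86, q=7

86/7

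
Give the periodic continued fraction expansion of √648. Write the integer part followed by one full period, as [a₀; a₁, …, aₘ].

a₀ = ⌊√648⌋ = 25.
With m₀=0, d₀=1 and mₖ₊₁ = dₖaₖ − mₖ, dₖ₊₁ = (n − mₖ₊₁²)/dₖ, aₖ₊₁ = ⌊(a₀+mₖ₊₁)/dₖ₊₁⌋:
  k=1: m=25, d=23, a=2
  k=2: m=21, d=9, a=5
  k=3: m=24, d=8, a=6
  k=4: m=24, d=9, a=5
  k=5: m=21, d=23, a=2
  k=6: m=25, d=1, a=50
d=1 and a=2a₀=50 at k=6, so the next step gives (m, d) = (25, 23) again — its k=1 value — and the period has length 6.

[25; 2, 5, 6, 5, 2, 50]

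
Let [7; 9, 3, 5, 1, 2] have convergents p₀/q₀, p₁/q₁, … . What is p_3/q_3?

1059/149

Using pₖ = aₖpₖ₋₁ + pₖ₋₂, qₖ = aₖqₖ₋₁ + qₖ₋₂ (with p₋₁=1, p₋₂=0, q₋₁=0, q₋₂=1):
  k=0: a=7, p=7, q=1
  k=1: a=9, p=64, q=9
  k=2: a=3, p=199, q=28
  k=3: a=5, p=1059, q=149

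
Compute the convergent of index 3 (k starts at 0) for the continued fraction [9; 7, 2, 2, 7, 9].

Using pₖ = aₖpₖ₋₁ + pₖ₋₂, qₖ = aₖqₖ₋₁ + qₖ₋₂ (with p₋₁=1, p₋₂=0, q₋₁=0, q₋₂=1):
  k=0: a=9, p=9, q=1
  k=1: a=7, p=64, q=7
  k=2: a=2, p=137, q=15
  k=3: a=2, p=338, q=37

338/37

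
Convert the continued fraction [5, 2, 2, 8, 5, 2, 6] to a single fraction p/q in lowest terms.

Using pₖ = aₖpₖ₋₁ + pₖ₋₂ and qₖ = aₖqₖ₋₁ + qₖ₋₂:
  k=0: a=5, p=5, q=1
  k=1: a=2, p=11, q=2
  k=2: a=2, p=27, q=5
  k=3: a=8, p=227, q=42
  k=4: a=5, p=1162, q=215
  k=5: a=2, p=2551, q=472
  k=6: a=6, p=16468, q=3047

16468/3047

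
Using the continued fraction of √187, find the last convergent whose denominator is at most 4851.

46549/3404

√187 = [13; 1, 2, 13, 2, 1, 26, …] (period length 6).
Convergents:
  p_0/q_0 = 13/1
  p_1/q_1 = 14/1
  p_2/q_2 = 41/3
  p_3/q_3 = 547/40
  p_4/q_4 = 1135/83
  p_5/q_5 = 1682/123
  p_6/q_6 = 44867/3281
  p_7/q_7 = 46549/3404
  p_8/q_8 = 137965/10089
q_7 = 3404 ≤ 4851 < 10089 = q_8, so the answer is 46549/3404.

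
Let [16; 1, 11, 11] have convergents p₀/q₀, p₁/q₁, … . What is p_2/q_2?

203/12

Using pₖ = aₖpₖ₋₁ + pₖ₋₂, qₖ = aₖqₖ₋₁ + qₖ₋₂ (with p₋₁=1, p₋₂=0, q₋₁=0, q₋₂=1):
  k=0: a=16, p=16, q=1
  k=1: a=1, p=17, q=1
  k=2: a=11, p=203, q=12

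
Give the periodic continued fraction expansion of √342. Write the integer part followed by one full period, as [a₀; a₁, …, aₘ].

[18; 2, 36]

a₀ = ⌊√342⌋ = 18.
With m₀=0, d₀=1 and mₖ₊₁ = dₖaₖ − mₖ, dₖ₊₁ = (n − mₖ₊₁²)/dₖ, aₖ₊₁ = ⌊(a₀+mₖ₊₁)/dₖ₊₁⌋:
  k=1: m=18, d=18, a=2
  k=2: m=18, d=1, a=36
d=1 and a=2a₀=36 at k=2, so the next step gives (m, d) = (18, 18) again — its k=1 value — and the period has length 2.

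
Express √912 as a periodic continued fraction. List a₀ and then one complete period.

a₀ = ⌊√912⌋ = 30.

[30; 5, 60]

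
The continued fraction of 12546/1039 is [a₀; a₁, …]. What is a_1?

12546 = 12·1039 + 78   →  a_0 = 12
1039 = 13·78 + 25   →  a_1 = 13

13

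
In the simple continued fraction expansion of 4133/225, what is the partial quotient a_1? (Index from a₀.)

4133 = 18·225 + 83   →  a_0 = 18
225 = 2·83 + 59   →  a_1 = 2

2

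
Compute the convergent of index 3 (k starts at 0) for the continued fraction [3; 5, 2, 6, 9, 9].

226/71

Using pₖ = aₖpₖ₋₁ + pₖ₋₂, qₖ = aₖqₖ₋₁ + qₖ₋₂ (with p₋₁=1, p₋₂=0, q₋₁=0, q₋₂=1):
  k=0: a=3, p=3, q=1
  k=1: a=5, p=16, q=5
  k=2: a=2, p=35, q=11
  k=3: a=6, p=226, q=71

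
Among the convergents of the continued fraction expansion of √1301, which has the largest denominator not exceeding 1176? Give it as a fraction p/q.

√1301 = [36; 14, 2, 2, 2, 2, 14, 72, …] (period length 7).
Convergents:
  p_0/q_0 = 36/1
  p_1/q_1 = 505/14
  p_2/q_2 = 1046/29
  p_3/q_3 = 2597/72
  p_4/q_4 = 6240/173
  p_5/q_5 = 15077/418
  p_6/q_6 = 217318/6025
q_5 = 418 ≤ 1176 < 6025 = q_6, so the answer is 15077/418.

15077/418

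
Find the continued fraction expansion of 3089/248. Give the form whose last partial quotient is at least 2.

3089 = 12×248 + 113
248 = 2×113 + 22
113 = 5×22 + 3
22 = 7×3 + 1
3 = 3×1 + 0  (stop)
So 3089/248 = [12; 2, 5, 7, 3].

[12; 2, 5, 7, 3]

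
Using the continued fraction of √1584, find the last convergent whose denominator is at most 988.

√1584 = [39; 1, 3, 1, 78, …] (period length 4).
Convergents:
  p_0/q_0 = 39/1
  p_1/q_1 = 40/1
  p_2/q_2 = 159/4
  p_3/q_3 = 199/5
  p_4/q_4 = 15681/394
  p_5/q_5 = 15880/399
  p_6/q_6 = 63321/1591
q_5 = 399 ≤ 988 < 1591 = q_6, so the answer is 15880/399.

15880/399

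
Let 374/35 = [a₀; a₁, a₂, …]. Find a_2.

2

374 = 10·35 + 24   →  a_0 = 10
35 = 1·24 + 11   →  a_1 = 1
24 = 2·11 + 2   →  a_2 = 2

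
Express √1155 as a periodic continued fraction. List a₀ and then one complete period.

[33; 1, 66]

a₀ = ⌊√1155⌋ = 33.
With m₀=0, d₀=1 and mₖ₊₁ = dₖaₖ − mₖ, dₖ₊₁ = (n − mₖ₊₁²)/dₖ, aₖ₊₁ = ⌊(a₀+mₖ₊₁)/dₖ₊₁⌋:
  k=1: m=33, d=66, a=1
  k=2: m=33, d=1, a=66
d=1 and a=2a₀=66 at k=2, so the next step gives (m, d) = (33, 66) again — its k=1 value — and the period has length 2.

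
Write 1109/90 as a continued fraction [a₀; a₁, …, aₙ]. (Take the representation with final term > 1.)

1109 = 12·90 + 29
90 = 3·29 + 3
29 = 9·3 + 2
3 = 1·2 + 1
2 = 2·1 + 0  (stop)
So 1109/90 = [12; 3, 9, 1, 2].

[12; 3, 9, 1, 2]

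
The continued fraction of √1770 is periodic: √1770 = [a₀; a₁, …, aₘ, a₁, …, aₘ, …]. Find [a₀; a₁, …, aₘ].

[42; 14, 84]

a₀ = ⌊√1770⌋ = 42.
With m₀=0, d₀=1 and mₖ₊₁ = dₖaₖ − mₖ, dₖ₊₁ = (n − mₖ₊₁²)/dₖ, aₖ₊₁ = ⌊(a₀+mₖ₊₁)/dₖ₊₁⌋:
  k=1: m=42, d=6, a=14
  k=2: m=42, d=1, a=84
d=1 and a=2a₀=84 at k=2, so the next step gives (m, d) = (42, 6) again — its k=1 value — and the period has length 2.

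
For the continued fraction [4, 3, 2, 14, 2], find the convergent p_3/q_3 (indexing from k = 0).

Using pₖ = aₖpₖ₋₁ + pₖ₋₂, qₖ = aₖqₖ₋₁ + qₖ₋₂ (with p₋₁=1, p₋₂=0, q₋₁=0, q₋₂=1):
  k=0: a=4, p=4, q=1
  k=1: a=3, p=13, q=3
  k=2: a=2, p=30, q=7
  k=3: a=14, p=433, q=101

433/101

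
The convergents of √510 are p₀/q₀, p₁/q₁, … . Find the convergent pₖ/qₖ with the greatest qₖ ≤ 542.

√510 = [22; 1, 1, 2, 1, 1, 44, …] (period length 6).
Convergents:
  p_0/q_0 = 22/1
  p_1/q_1 = 23/1
  p_2/q_2 = 45/2
  p_3/q_3 = 113/5
  p_4/q_4 = 158/7
  p_5/q_5 = 271/12
  p_6/q_6 = 12082/535
  p_7/q_7 = 12353/547
q_6 = 535 ≤ 542 < 547 = q_7, so the answer is 12082/535.

12082/535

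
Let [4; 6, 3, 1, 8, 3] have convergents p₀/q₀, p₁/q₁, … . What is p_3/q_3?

104/25

Using pₖ = aₖpₖ₋₁ + pₖ₋₂, qₖ = aₖqₖ₋₁ + qₖ₋₂ (with p₋₁=1, p₋₂=0, q₋₁=0, q₋₂=1):
  k=0: a=4, p=4, q=1
  k=1: a=6, p=25, q=6
  k=2: a=3, p=79, q=19
  k=3: a=1, p=104, q=25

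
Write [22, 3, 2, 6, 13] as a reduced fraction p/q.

Using pₖ = aₖpₖ₋₁ + pₖ₋₂ and qₖ = aₖqₖ₋₁ + qₖ₋₂:
  k=0: a=22, p=22, q=1
  k=1: a=3, p=67, q=3
  k=2: a=2, p=156, q=7
  k=3: a=6, p=1003, q=45
  k=4: a=13, p=13195, q=592

13195/592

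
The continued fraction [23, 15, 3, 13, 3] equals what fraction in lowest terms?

Fold from the inside: start with 3/1.
  13 + 1/3 = 40/3
  3 + 3/40 = 123/40
  15 + 40/123 = 1885/123
  23 + 123/1885 = 43478/1885

43478/1885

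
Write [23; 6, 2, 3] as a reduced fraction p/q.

1042/45

Fold from the inside: start with 3/1.
  2 + 1/3 = 7/3
  6 + 3/7 = 45/7
  23 + 7/45 = 1042/45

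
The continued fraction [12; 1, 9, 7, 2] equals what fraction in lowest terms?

1961/152

Using pₖ = aₖpₖ₋₁ + pₖ₋₂ and qₖ = aₖqₖ₋₁ + qₖ₋₂:
  k=0: a=12, p=12, q=1
  k=1: a=1, p=13, q=1
  k=2: a=9, p=129, q=10
  k=3: a=7, p=916, q=71
  k=4: a=2, p=1961, q=152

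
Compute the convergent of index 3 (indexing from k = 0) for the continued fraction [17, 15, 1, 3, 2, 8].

Using pₖ = aₖpₖ₋₁ + pₖ₋₂, qₖ = aₖqₖ₋₁ + qₖ₋₂ (with p₋₁=1, p₋₂=0, q₋₁=0, q₋₂=1):
  k=0: a=17, p=17, q=1
  k=1: a=15, p=256, q=15
  k=2: a=1, p=273, q=16
  k=3: a=3, p=1075, q=63

1075/63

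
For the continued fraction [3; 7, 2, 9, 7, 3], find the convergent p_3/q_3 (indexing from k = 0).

445/142

Using pₖ = aₖpₖ₋₁ + pₖ₋₂, qₖ = aₖqₖ₋₁ + qₖ₋₂ (with p₋₁=1, p₋₂=0, q₋₁=0, q₋₂=1):
  k=0: a=3, p=3, q=1
  k=1: a=7, p=22, q=7
  k=2: a=2, p=47, q=15
  k=3: a=9, p=445, q=142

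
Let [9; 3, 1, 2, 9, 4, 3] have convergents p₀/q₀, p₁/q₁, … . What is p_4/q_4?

Using pₖ = aₖpₖ₋₁ + pₖ₋₂, qₖ = aₖqₖ₋₁ + qₖ₋₂ (with p₋₁=1, p₋₂=0, q₋₁=0, q₋₂=1):
  k=0: a=9, p=9, q=1
  k=1: a=3, p=28, q=3
  k=2: a=1, p=37, q=4
  k=3: a=2, p=102, q=11
  k=4: a=9, p=955, q=103

955/103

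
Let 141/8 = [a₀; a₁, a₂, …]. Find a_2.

141 = 17·8 + 5   →  a_0 = 17
8 = 1·5 + 3   →  a_1 = 1
5 = 1·3 + 2   →  a_2 = 1

1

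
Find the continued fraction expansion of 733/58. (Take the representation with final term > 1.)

733 = 12·58 + 37
58 = 1·37 + 21
37 = 1·21 + 16
21 = 1·16 + 5
16 = 3·5 + 1
5 = 5·1 + 0  (stop)
So 733/58 = [12; 1, 1, 1, 3, 5].

[12; 1, 1, 1, 3, 5]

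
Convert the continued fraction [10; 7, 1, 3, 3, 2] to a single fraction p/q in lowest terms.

2360/233

Fold from the inside: start with 2/1.
  3 + 1/2 = 7/2
  3 + 2/7 = 23/7
  1 + 7/23 = 30/23
  7 + 23/30 = 233/30
  10 + 30/233 = 2360/233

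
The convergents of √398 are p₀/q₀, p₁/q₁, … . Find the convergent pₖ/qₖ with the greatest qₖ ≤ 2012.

√398 = [19; 1, 18, 1, 38, …] (period length 4).
Convergents:
  p_0/q_0 = 19/1
  p_1/q_1 = 20/1
  p_2/q_2 = 379/19
  p_3/q_3 = 399/20
  p_4/q_4 = 15541/779
  p_5/q_5 = 15940/799
  p_6/q_6 = 302461/15161
q_5 = 799 ≤ 2012 < 15161 = q_6, so the answer is 15940/799.

15940/799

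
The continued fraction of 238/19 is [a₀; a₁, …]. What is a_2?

1

238 = 12·19 + 10   →  a_0 = 12
19 = 1·10 + 9   →  a_1 = 1
10 = 1·9 + 1   →  a_2 = 1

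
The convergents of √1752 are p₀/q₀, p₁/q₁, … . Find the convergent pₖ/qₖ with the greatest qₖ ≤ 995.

24570/587

√1752 = [41; 1, 5, 1, 82, …] (period length 4).
Convergents:
  p_0/q_0 = 41/1
  p_1/q_1 = 42/1
  p_2/q_2 = 251/6
  p_3/q_3 = 293/7
  p_4/q_4 = 24277/580
  p_5/q_5 = 24570/587
  p_6/q_6 = 147127/3515
q_5 = 587 ≤ 995 < 3515 = q_6, so the answer is 24570/587.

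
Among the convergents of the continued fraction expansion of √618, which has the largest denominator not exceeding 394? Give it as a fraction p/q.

8676/349

√618 = [24; 1, 6, 8, 6, 1, 48, …] (period length 6).
Convergents:
  p_0/q_0 = 24/1
  p_1/q_1 = 25/1
  p_2/q_2 = 174/7
  p_3/q_3 = 1417/57
  p_4/q_4 = 8676/349
  p_5/q_5 = 10093/406
q_4 = 349 ≤ 394 < 406 = q_5, so the answer is 8676/349.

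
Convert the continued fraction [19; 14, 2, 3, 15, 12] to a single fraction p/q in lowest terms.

Using pₖ = aₖpₖ₋₁ + pₖ₋₂ and qₖ = aₖqₖ₋₁ + qₖ₋₂:
  k=0: a=19, p=19, q=1
  k=1: a=14, p=267, q=14
  k=2: a=2, p=553, q=29
  k=3: a=3, p=1926, q=101
  k=4: a=15, p=29443, q=1544
  k=5: a=12, p=355242, q=18629

355242/18629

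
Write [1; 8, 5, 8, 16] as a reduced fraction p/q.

6078/5417

Fold from the inside: start with 16/1.
  8 + 1/16 = 129/16
  5 + 16/129 = 661/129
  8 + 129/661 = 5417/661
  1 + 661/5417 = 6078/5417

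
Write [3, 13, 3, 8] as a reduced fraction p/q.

Using pₖ = aₖpₖ₋₁ + pₖ₋₂ and qₖ = aₖqₖ₋₁ + qₖ₋₂:
  k=0: a=3, p=3, q=1
  k=1: a=13, p=40, q=13
  k=2: a=3, p=123, q=40
  k=3: a=8, p=1024, q=333

1024/333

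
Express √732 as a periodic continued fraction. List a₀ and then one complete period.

a₀ = ⌊√732⌋ = 27.
With m₀=0, d₀=1 and mₖ₊₁ = dₖaₖ − mₖ, dₖ₊₁ = (n − mₖ₊₁²)/dₖ, aₖ₊₁ = ⌊(a₀+mₖ₊₁)/dₖ₊₁⌋:
  k=1: m=27, d=3, a=18
  k=2: m=27, d=1, a=54
d=1 and a=2a₀=54 at k=2, so the next step gives (m, d) = (27, 3) again — its k=1 value — and the period has length 2.

[27; 18, 54]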